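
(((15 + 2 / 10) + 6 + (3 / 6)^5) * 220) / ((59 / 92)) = 859441 / 118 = 7283.40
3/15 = 1/5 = 0.20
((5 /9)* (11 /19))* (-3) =-55 /57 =-0.96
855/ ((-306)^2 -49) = 855/ 93587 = 0.01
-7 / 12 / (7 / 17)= -17 / 12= -1.42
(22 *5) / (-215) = -22 / 43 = -0.51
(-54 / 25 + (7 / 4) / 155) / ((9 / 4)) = -6661 / 6975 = -0.95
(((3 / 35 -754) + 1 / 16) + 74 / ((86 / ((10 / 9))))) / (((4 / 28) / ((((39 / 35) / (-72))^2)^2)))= -4660228652599 / 15414097305600000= -0.00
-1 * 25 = -25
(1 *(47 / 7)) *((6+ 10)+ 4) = 940 / 7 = 134.29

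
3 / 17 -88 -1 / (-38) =-56717 / 646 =-87.80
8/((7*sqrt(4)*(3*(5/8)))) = 32/105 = 0.30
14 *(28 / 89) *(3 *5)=5880 / 89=66.07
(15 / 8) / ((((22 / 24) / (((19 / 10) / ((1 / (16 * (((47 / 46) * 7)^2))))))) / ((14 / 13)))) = 259128954 / 75647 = 3425.50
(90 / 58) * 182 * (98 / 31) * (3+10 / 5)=4463.96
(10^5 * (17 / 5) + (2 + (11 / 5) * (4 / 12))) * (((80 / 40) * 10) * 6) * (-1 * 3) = -122400984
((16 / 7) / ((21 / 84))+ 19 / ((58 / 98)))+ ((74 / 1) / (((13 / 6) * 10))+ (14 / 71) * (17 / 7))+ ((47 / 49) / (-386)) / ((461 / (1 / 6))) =316061960081207 / 7001728455540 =45.14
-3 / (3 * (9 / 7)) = -7 / 9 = -0.78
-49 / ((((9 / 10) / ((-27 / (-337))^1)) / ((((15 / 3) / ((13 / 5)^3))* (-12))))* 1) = 11025000 / 740389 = 14.89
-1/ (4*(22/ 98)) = -49/ 44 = -1.11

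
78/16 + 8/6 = 149/24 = 6.21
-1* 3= -3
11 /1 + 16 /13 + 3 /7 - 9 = 333 /91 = 3.66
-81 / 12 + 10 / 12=-71 / 12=-5.92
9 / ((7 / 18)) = 162 / 7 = 23.14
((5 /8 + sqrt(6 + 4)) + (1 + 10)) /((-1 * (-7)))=sqrt(10) /7 + 93 /56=2.11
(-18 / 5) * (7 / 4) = -63 / 10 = -6.30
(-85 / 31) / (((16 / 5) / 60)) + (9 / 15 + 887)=518437 / 620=836.19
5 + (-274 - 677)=-946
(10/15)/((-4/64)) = -32/3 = -10.67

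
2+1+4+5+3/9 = 37/3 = 12.33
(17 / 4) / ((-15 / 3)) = -17 / 20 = -0.85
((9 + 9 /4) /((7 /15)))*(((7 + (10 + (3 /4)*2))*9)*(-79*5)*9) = -799075125 /56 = -14269198.66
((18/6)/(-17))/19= -3/323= -0.01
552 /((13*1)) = 552 /13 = 42.46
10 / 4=5 / 2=2.50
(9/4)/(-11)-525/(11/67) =-140709/44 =-3197.93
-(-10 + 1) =9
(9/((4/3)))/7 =27/28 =0.96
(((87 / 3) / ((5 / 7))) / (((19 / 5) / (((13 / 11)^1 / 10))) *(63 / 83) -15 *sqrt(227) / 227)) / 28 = 1164241 *sqrt(227) / 7225650804+ 358336979 / 6021375670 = 0.06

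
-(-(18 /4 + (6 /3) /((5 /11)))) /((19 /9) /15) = 2403 /38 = 63.24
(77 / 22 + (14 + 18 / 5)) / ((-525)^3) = -211 / 1447031250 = -0.00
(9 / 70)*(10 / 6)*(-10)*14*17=-510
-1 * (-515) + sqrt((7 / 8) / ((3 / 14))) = 7 * sqrt(3) / 6 + 515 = 517.02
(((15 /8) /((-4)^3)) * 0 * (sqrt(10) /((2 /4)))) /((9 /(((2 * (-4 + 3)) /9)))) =0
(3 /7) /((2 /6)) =9 /7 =1.29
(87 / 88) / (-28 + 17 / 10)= -435 / 11572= -0.04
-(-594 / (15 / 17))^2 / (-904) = 2832489 / 5650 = 501.33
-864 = -864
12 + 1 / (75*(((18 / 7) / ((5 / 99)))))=320767 / 26730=12.00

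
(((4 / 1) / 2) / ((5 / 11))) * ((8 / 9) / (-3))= -176 / 135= -1.30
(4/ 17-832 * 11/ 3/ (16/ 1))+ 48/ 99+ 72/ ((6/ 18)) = 4872/ 187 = 26.05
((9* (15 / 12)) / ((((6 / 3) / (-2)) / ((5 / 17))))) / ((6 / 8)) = -75 / 17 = -4.41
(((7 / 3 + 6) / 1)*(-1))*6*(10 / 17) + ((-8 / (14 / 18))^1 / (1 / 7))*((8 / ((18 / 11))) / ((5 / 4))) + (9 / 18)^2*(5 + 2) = -105149 / 340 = -309.26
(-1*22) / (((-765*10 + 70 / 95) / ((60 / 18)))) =1045 / 109002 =0.01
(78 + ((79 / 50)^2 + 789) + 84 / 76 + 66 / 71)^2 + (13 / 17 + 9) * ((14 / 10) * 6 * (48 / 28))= 146892339004816935977 / 193353856250000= 759707.32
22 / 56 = 11 / 28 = 0.39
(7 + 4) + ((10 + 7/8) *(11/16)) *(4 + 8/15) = 7183/160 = 44.89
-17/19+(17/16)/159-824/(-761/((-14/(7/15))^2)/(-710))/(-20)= 1272499538875/36783696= 34594.12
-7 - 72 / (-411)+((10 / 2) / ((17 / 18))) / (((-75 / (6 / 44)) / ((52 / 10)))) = -4403183 / 640475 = -6.87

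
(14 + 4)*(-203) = -3654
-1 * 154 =-154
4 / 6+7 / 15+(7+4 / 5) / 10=1.91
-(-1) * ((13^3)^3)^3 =1192533292512492016559195008117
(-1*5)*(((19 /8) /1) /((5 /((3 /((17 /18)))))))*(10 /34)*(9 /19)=-1215 /1156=-1.05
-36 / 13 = -2.77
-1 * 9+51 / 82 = -687 / 82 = -8.38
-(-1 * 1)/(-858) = -1/858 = -0.00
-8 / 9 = -0.89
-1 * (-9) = 9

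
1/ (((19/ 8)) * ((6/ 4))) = 16/ 57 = 0.28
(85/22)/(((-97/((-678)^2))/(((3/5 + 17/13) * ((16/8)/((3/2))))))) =-646009248/13871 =-46572.65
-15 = -15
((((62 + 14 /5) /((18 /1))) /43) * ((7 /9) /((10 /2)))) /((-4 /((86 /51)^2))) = -602 /65025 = -0.01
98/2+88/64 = 403/8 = 50.38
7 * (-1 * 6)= -42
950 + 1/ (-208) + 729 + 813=518335/ 208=2492.00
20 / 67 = 0.30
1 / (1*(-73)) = -1 / 73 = -0.01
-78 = -78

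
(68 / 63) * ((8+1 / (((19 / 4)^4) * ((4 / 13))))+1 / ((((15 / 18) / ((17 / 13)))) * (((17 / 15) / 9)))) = 785993912 / 35577633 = 22.09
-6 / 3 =-2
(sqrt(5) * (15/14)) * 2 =15 * sqrt(5)/7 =4.79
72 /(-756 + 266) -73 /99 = -21449 /24255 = -0.88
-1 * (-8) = 8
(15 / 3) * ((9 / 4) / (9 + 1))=9 / 8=1.12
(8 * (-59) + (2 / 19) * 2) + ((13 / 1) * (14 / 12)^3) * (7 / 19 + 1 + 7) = -409081 / 1368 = -299.04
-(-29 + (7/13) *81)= -190/13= -14.62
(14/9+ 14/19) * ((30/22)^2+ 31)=1558592/20691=75.33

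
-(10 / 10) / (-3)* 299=299 / 3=99.67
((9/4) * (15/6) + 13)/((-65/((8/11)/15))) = -149/10725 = -0.01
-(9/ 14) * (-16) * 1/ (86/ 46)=1656/ 301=5.50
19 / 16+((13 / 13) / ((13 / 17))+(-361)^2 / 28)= 6780325 / 1456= 4656.82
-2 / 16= -1 / 8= -0.12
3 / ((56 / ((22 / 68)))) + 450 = 856833 / 1904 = 450.02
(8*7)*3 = 168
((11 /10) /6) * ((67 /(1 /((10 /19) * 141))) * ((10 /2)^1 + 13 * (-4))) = -1628033 /38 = -42842.97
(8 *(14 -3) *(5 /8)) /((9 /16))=880 /9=97.78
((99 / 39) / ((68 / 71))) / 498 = 0.01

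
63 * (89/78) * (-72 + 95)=42987/26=1653.35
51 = 51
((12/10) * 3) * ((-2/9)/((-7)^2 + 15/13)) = -13/815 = -0.02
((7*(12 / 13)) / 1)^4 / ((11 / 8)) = 398297088 / 314171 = 1267.77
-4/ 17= -0.24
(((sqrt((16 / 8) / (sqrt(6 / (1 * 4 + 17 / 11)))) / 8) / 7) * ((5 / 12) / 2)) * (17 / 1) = 85 * 122^(1 / 4) * 33^(3 / 4) / 44352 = 0.09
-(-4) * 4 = 16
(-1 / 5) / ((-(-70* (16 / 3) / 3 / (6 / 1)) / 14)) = -0.14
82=82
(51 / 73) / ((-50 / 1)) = -51 / 3650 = -0.01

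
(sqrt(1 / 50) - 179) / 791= -179 / 791 + sqrt(2) / 7910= -0.23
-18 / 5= -3.60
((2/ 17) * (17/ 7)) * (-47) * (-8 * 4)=3008/ 7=429.71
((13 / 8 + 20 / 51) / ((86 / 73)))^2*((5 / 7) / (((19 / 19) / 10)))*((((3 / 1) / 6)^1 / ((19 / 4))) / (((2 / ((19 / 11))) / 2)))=90237156025 / 23699979072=3.81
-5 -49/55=-324/55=-5.89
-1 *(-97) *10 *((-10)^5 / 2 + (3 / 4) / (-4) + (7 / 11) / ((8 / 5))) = -4267982055 / 88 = -48499796.08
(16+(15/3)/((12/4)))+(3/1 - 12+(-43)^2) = 5573/3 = 1857.67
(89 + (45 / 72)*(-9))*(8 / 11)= 667 / 11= 60.64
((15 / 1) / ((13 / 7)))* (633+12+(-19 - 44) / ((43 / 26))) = 2740185 / 559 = 4901.94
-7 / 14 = -1 / 2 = -0.50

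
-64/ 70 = -0.91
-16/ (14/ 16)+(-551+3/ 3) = -3978/ 7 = -568.29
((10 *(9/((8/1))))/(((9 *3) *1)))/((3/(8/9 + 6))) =155/162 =0.96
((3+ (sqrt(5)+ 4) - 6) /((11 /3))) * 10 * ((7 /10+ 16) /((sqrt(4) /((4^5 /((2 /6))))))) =226388.26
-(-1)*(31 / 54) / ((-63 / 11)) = -341 / 3402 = -0.10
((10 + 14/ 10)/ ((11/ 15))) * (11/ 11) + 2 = 193/ 11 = 17.55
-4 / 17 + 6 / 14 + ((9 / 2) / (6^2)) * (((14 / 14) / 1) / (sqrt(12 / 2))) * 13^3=23 / 119 + 2197 * sqrt(6) / 48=112.31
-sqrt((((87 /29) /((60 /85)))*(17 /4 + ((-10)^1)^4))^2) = -680289 /16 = -42518.06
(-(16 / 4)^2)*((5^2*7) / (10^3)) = -14 / 5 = -2.80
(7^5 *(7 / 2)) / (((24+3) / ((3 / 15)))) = 117649 / 270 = 435.74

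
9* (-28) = -252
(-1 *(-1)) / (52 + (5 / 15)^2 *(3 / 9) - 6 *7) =27 / 271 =0.10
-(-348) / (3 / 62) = 7192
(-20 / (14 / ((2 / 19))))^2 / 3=400 / 53067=0.01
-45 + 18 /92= -2061 /46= -44.80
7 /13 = 0.54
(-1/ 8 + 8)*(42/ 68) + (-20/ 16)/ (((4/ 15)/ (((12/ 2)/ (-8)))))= 9117/ 1088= 8.38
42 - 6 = 36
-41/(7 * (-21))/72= 41/10584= 0.00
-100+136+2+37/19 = 759/19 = 39.95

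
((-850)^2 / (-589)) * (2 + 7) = -11039.90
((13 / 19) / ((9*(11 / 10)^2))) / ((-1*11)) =-1300 / 227601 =-0.01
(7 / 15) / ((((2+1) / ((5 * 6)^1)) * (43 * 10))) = 7 / 645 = 0.01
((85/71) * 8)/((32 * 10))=17/568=0.03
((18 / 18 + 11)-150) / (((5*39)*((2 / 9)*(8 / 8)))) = -207 / 65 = -3.18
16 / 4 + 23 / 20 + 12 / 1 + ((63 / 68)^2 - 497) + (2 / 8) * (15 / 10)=-11065617 / 23120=-478.62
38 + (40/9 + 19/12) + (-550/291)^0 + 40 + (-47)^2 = 82585/36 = 2294.03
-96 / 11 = -8.73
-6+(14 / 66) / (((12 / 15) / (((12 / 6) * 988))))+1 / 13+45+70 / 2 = 256549 / 429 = 598.02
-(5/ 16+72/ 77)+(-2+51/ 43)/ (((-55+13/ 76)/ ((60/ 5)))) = -78691919/ 73583664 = -1.07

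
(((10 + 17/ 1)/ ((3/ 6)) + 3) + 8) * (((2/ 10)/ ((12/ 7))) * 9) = 273/ 4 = 68.25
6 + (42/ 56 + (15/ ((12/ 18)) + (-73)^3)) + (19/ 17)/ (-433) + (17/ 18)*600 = -34310011361/ 88332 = -388421.09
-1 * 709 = -709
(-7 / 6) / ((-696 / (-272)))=-119 / 261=-0.46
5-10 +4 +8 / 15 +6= 83 / 15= 5.53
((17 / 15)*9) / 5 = 51 / 25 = 2.04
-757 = -757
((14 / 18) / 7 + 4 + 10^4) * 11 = 990407 / 9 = 110045.22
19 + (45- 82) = -18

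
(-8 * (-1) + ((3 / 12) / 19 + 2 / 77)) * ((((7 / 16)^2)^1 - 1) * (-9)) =87644835 / 1498112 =58.50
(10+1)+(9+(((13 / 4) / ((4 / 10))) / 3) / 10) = 973 / 48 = 20.27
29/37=0.78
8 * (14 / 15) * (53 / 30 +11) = 95.32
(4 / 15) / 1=4 / 15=0.27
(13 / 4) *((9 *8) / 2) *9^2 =9477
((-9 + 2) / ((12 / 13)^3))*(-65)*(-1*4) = -999635 / 432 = -2313.97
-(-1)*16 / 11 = 16 / 11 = 1.45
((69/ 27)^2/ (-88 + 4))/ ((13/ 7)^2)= -0.02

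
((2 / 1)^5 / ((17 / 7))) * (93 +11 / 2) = 22064 / 17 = 1297.88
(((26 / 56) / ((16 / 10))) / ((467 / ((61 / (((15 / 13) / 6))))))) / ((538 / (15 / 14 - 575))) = -82832815 / 393953728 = -0.21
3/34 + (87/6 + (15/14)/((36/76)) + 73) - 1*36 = 38449/714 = 53.85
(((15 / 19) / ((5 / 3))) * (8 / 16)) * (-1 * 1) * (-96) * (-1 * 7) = -3024 / 19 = -159.16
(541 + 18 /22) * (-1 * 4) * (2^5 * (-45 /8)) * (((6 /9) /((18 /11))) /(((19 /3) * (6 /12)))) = 953600 /19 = 50189.47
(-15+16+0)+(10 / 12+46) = 287 / 6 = 47.83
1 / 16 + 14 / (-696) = 59 / 1392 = 0.04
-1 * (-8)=8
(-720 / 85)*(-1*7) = 1008 / 17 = 59.29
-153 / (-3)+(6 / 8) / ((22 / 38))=2301 / 44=52.30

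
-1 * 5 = -5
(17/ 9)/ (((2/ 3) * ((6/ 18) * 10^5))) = 17/ 200000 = 0.00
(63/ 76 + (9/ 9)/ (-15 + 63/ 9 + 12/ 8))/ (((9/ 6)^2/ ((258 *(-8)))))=-458896/ 741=-619.29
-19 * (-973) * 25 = 462175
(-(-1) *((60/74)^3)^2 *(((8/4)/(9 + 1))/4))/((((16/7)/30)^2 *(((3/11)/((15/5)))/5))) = 1381398046875/10262905636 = 134.60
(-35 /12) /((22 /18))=-105 /44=-2.39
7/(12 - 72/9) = 7/4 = 1.75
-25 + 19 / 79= -1956 / 79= -24.76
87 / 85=1.02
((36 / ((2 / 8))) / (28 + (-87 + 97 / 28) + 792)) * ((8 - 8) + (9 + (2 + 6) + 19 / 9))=77056 / 20621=3.74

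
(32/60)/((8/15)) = 1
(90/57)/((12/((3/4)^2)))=45/608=0.07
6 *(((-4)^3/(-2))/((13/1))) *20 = 3840/13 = 295.38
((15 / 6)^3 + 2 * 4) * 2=189 / 4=47.25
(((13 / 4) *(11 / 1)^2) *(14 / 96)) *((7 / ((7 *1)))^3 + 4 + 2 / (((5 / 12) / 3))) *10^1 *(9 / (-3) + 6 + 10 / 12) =24565541 / 576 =42648.51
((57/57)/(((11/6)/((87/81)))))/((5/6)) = 116/165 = 0.70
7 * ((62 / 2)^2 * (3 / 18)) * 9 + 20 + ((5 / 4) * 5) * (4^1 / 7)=141597 / 14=10114.07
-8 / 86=-4 / 43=-0.09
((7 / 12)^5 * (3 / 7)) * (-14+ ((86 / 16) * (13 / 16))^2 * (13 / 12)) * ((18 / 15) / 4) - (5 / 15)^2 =-0.05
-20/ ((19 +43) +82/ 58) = -580/ 1839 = -0.32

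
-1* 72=-72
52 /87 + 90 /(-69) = -1414 /2001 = -0.71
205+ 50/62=6380/31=205.81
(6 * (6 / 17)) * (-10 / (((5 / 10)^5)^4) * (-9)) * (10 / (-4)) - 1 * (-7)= -8493465481 / 17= -499615616.53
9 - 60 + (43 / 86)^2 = -203 / 4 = -50.75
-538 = -538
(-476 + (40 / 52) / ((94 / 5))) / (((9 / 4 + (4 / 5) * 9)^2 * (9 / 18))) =-77549600 / 7275177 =-10.66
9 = 9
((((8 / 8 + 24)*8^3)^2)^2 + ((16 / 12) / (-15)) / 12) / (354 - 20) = 3623878655999999999 / 45090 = 80369897005988.02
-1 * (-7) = 7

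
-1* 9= -9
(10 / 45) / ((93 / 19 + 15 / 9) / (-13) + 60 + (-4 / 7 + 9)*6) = 1729 / 856374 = 0.00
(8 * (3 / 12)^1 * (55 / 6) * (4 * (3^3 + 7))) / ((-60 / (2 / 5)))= -748 / 45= -16.62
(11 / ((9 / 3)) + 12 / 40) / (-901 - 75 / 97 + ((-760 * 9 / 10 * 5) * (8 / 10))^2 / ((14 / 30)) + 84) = 80801 / 326733972360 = 0.00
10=10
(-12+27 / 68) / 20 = -789 / 1360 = -0.58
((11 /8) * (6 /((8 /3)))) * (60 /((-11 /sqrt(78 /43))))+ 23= 23 - 135 * sqrt(3354) /344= 0.27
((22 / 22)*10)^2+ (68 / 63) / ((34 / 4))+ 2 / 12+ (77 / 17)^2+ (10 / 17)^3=74911499 / 619038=121.01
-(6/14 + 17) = -122/7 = -17.43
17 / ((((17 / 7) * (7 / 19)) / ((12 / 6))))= 38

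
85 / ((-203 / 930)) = -79050 / 203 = -389.41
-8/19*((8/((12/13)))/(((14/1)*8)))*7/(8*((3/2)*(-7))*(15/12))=13/5985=0.00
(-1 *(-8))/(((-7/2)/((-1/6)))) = 8/21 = 0.38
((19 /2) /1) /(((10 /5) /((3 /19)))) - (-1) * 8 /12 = 17 /12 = 1.42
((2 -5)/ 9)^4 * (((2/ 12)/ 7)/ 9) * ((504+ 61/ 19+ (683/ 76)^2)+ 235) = 226357/ 8421408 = 0.03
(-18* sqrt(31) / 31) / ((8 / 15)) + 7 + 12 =19 - 135* sqrt(31) / 124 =12.94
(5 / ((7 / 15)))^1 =75 / 7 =10.71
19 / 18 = 1.06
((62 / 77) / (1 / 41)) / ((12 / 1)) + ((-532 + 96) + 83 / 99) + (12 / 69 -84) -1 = -517.24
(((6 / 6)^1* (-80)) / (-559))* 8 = 1.14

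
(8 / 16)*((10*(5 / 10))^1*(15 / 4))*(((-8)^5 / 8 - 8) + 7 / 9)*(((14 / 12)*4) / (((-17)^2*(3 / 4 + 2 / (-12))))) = -923225 / 867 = -1064.85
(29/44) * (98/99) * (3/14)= 203/1452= 0.14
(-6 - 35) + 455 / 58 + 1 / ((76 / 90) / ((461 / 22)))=-202209 / 24244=-8.34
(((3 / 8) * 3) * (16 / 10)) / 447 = 3 / 745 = 0.00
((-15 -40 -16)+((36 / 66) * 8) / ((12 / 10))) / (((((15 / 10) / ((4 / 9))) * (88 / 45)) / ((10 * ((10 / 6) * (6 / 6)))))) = -61750 / 363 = -170.11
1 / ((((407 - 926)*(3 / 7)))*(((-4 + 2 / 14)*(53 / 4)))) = 196 / 2228067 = 0.00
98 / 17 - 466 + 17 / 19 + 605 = 47048 / 323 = 145.66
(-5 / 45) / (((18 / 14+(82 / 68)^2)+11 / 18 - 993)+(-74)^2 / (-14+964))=3843700 / 34035822461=0.00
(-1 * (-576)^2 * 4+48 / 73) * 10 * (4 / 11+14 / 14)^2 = -217976724000 / 8833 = -24677541.49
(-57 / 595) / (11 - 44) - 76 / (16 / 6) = -373027 / 13090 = -28.50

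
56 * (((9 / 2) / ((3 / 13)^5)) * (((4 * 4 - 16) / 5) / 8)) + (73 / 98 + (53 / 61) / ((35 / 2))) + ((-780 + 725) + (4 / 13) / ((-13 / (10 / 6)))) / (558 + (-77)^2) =77274219391 / 98305490010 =0.79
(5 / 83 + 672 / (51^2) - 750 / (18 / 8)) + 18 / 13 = -310237651 / 935493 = -331.63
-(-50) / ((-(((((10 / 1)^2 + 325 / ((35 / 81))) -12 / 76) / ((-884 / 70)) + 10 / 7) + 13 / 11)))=8083075 / 10484473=0.77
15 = 15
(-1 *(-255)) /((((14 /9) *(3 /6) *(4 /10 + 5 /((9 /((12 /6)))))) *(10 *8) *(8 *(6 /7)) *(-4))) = -405 /4096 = -0.10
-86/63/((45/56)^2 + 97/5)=-192640/2828853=-0.07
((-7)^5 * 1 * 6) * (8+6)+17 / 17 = -1411787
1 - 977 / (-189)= 1166 / 189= 6.17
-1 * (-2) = 2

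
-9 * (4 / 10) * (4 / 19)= -72 / 95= -0.76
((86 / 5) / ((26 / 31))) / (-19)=-1333 / 1235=-1.08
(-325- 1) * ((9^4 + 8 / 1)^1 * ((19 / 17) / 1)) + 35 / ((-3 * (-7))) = -122065073 / 51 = -2393432.80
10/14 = 5/7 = 0.71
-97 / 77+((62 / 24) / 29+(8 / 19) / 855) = -169791679 / 145100340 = -1.17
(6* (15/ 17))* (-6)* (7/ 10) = -378/ 17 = -22.24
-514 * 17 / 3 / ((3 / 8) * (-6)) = 1294.52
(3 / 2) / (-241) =-3 / 482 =-0.01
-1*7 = -7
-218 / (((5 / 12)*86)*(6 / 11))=-2398 / 215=-11.15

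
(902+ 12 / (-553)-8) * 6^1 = 2966220 / 553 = 5363.87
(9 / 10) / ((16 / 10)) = 9 / 16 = 0.56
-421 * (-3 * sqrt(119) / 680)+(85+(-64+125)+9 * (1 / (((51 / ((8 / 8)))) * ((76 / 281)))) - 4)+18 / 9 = 1263 * sqrt(119) / 680+186891 / 1292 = 164.91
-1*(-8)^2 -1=-65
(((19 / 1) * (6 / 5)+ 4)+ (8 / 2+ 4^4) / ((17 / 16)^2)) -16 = 348406 / 1445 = 241.11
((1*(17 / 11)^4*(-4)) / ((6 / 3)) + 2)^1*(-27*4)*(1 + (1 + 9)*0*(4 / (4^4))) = 14878080 / 14641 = 1016.19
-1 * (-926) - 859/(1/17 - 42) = 674841/713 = 946.48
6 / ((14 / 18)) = 54 / 7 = 7.71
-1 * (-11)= 11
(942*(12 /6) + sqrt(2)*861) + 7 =861*sqrt(2) + 1891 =3108.64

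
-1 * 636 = -636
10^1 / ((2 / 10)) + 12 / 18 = 152 / 3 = 50.67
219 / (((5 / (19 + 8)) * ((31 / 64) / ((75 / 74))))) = 2474.49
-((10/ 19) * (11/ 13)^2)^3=-1771561000/ 33107082931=-0.05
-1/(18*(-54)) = 1/972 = 0.00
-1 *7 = -7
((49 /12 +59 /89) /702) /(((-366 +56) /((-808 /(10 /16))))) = 2047876 /72630675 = 0.03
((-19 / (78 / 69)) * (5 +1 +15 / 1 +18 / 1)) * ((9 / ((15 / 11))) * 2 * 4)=-173052 / 5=-34610.40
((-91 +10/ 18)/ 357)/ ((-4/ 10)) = 2035/ 3213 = 0.63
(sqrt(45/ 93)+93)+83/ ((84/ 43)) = sqrt(465)/ 31+11381/ 84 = 136.18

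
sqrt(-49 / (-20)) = 7*sqrt(5) / 10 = 1.57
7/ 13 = 0.54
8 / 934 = 4 / 467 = 0.01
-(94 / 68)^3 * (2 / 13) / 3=-103823 / 766428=-0.14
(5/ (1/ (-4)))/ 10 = -2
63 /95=0.66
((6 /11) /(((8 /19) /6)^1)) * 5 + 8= 1031 /22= 46.86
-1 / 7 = -0.14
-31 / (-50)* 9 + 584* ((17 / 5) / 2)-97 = 45069 / 50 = 901.38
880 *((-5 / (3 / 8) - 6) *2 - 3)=-110000 / 3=-36666.67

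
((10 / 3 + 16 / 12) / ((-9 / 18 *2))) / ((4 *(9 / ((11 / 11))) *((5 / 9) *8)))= -7 / 240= -0.03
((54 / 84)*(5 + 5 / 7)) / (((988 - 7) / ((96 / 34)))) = 960 / 90797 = 0.01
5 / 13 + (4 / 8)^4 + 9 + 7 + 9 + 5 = 6333 / 208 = 30.45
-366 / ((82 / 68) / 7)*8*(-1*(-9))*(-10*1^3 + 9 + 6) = -31358880 / 41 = -764850.73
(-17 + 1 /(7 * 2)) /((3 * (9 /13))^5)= -29332147 /66961566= -0.44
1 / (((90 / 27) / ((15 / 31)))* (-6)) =-3 / 124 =-0.02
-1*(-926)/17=926/17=54.47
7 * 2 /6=7 /3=2.33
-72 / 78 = -12 / 13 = -0.92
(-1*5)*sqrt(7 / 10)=-sqrt(70) / 2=-4.18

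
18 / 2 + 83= 92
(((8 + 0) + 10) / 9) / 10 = 1 / 5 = 0.20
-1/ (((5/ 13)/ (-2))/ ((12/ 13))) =24/ 5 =4.80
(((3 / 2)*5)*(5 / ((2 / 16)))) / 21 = 100 / 7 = 14.29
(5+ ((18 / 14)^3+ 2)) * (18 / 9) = 6260 / 343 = 18.25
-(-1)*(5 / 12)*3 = 5 / 4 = 1.25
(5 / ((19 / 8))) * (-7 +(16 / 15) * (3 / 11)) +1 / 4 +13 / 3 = -23929 / 2508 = -9.54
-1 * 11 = -11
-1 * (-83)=83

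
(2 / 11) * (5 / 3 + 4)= 34 / 33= 1.03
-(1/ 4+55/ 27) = -247/ 108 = -2.29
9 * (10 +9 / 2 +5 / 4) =567 / 4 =141.75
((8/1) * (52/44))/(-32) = -13/44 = -0.30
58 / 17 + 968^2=15929466 / 17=937027.41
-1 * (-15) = 15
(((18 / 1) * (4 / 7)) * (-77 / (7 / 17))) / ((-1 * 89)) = 13464 / 623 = 21.61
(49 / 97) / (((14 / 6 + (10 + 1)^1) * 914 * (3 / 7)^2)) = 2401 / 10638960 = 0.00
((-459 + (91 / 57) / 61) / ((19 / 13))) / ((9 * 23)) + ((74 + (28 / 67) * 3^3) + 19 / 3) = 82551972913 / 916227747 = 90.10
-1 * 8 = -8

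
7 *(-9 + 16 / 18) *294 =-50078 / 3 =-16692.67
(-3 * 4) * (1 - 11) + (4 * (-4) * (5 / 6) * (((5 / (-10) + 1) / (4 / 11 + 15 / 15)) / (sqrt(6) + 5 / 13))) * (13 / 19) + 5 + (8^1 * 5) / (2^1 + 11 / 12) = 164474809 / 1183833 - 96668 * sqrt(6) / 169119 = 137.53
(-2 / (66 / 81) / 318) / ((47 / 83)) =-747 / 54802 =-0.01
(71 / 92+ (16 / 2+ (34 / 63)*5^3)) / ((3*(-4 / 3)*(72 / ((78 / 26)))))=-441841 / 556416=-0.79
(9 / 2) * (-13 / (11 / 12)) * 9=-6318 / 11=-574.36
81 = 81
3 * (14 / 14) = 3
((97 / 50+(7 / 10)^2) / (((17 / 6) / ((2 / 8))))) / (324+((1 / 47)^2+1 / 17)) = 536787 / 811293200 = 0.00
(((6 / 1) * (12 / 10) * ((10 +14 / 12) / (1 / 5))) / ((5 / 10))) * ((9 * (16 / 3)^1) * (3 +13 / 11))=1775232 / 11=161384.73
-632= -632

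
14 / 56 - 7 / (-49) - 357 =-9985 / 28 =-356.61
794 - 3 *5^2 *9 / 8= 5677 / 8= 709.62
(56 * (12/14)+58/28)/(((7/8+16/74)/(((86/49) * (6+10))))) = 142757248/110789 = 1288.55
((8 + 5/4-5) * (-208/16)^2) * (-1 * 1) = -2873/4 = -718.25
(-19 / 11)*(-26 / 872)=247 / 4796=0.05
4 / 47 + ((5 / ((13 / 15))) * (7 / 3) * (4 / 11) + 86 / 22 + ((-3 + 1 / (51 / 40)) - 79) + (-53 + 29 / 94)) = -85705003 / 685542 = -125.02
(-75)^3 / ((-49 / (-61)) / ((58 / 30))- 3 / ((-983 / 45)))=-763127.60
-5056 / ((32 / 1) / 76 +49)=-96064 / 939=-102.30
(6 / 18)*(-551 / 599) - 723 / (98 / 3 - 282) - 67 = -86572907 / 1344156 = -64.41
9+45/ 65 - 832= -10690/ 13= -822.31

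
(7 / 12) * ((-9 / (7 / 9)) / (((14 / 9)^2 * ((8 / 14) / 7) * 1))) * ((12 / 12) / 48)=-729 / 1024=-0.71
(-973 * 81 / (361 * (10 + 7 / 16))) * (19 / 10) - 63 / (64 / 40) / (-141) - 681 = -4297732119 / 5965240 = -720.46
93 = 93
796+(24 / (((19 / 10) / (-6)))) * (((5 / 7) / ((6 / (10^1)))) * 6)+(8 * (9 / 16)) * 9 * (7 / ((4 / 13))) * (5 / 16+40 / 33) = 310744849 / 187264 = 1659.39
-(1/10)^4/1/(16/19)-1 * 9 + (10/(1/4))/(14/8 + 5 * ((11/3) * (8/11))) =-183843439/28960000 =-6.35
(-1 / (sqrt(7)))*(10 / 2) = -5*sqrt(7) / 7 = -1.89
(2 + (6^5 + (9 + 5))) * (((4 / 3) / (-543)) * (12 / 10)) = -62336 / 2715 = -22.96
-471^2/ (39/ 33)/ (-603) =271139/ 871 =311.30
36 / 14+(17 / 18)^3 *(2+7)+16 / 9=54119 / 4536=11.93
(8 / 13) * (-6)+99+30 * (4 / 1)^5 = 400599 / 13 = 30815.31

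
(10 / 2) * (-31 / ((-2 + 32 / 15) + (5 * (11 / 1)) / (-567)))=-439425 / 103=-4266.26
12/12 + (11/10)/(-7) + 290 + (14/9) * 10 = 193031/630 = 306.40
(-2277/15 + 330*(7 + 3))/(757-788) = -15741/155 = -101.55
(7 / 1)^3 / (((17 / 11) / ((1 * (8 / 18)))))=15092 / 153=98.64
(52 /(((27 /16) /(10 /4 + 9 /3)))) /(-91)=-352 /189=-1.86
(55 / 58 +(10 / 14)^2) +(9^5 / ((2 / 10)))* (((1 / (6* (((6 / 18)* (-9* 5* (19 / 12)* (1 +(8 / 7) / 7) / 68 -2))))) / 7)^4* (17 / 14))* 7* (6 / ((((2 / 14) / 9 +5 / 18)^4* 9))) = 1010698226316254908825559460305 / 18042662763956072853691324762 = 56.02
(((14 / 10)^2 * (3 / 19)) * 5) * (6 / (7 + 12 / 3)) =882 / 1045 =0.84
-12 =-12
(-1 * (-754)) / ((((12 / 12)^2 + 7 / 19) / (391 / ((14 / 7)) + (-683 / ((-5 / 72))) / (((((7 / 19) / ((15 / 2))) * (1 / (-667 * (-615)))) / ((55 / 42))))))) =59260589662101.11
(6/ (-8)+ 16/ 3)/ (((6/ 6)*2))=55/ 24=2.29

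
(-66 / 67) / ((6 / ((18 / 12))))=-33 / 134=-0.25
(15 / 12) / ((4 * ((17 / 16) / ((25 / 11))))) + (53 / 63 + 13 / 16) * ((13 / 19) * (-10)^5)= -25327831625 / 223839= -113152.00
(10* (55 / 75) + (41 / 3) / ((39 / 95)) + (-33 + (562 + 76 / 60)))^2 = 111536628841 / 342225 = 325916.08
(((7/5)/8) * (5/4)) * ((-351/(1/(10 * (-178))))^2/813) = 56926048725/542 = 105029610.19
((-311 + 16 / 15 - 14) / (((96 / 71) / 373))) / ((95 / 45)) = -128680897 / 3040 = -42329.24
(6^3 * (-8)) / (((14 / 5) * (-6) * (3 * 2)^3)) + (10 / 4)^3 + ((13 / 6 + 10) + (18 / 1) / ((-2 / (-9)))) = 6119 / 56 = 109.27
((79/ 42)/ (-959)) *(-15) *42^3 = 298620/ 137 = 2179.71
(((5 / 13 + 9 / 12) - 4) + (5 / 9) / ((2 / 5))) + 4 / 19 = -11257 / 8892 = -1.27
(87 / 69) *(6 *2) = 348 / 23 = 15.13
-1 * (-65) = 65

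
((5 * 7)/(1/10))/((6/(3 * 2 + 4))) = 1750/3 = 583.33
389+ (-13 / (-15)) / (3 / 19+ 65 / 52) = 625333 / 1605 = 389.62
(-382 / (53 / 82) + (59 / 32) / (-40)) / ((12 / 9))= -120293541 / 271360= -443.30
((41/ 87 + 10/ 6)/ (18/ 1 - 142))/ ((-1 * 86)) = 1/ 4988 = 0.00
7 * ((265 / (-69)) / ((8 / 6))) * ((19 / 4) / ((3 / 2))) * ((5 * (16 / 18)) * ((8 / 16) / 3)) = -176225 / 3726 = -47.30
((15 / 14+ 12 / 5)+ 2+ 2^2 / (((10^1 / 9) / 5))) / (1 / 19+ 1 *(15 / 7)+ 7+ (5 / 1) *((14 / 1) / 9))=280953 / 203170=1.38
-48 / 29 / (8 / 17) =-102 / 29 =-3.52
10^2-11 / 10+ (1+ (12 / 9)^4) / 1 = 83479 / 810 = 103.06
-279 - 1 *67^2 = -4768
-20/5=-4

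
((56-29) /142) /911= 27 /129362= 0.00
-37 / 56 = -0.66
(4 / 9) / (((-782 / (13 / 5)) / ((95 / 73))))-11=-2826251 / 256887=-11.00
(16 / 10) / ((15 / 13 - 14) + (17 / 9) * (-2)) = -936 / 9725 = -0.10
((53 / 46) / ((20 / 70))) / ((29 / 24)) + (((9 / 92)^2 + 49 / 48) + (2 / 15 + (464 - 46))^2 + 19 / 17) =41038200366967 / 234717300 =174840.97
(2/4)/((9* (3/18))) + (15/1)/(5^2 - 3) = 67/66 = 1.02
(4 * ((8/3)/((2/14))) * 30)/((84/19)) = 1520/3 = 506.67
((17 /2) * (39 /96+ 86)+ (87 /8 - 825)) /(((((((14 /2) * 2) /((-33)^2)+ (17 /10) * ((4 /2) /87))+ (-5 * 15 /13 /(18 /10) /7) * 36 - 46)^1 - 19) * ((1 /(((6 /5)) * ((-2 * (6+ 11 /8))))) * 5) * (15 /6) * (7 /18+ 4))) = -23343612088797 /73951538748800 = -0.32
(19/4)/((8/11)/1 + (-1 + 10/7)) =1463/356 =4.11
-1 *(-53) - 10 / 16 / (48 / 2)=10171 / 192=52.97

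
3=3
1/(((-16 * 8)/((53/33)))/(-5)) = 265/4224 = 0.06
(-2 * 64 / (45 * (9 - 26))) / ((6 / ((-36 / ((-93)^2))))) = -256 / 2205495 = -0.00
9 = 9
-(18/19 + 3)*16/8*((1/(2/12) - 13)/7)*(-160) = -24000/19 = -1263.16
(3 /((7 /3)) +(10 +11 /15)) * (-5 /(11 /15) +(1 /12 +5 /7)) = -3510253 /48510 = -72.36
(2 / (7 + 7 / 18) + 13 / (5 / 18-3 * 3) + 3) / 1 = 37173 / 20881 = 1.78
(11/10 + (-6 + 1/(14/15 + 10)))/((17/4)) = -3943/3485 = -1.13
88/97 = 0.91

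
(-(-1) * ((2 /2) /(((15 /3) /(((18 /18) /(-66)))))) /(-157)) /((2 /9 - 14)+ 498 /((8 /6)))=3 /55911625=0.00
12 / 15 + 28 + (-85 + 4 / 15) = -839 / 15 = -55.93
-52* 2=-104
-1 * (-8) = 8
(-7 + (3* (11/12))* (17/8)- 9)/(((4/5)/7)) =-88.87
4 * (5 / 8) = 5 / 2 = 2.50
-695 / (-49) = 695 / 49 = 14.18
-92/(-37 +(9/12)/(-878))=2.49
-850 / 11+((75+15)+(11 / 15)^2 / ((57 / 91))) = 1916621 / 141075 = 13.59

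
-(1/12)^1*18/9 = -1/6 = -0.17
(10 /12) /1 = 5 /6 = 0.83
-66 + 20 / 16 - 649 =-2855 / 4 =-713.75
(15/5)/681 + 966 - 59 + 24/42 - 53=1357921/1589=854.58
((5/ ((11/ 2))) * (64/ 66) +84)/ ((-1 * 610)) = -0.14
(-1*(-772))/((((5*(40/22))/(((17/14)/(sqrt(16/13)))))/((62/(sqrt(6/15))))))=1118821*sqrt(130)/1400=9111.80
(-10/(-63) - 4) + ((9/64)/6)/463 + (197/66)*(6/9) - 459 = -18927141601/41069952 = -460.85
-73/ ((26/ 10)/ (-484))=176660/ 13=13589.23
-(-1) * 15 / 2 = 15 / 2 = 7.50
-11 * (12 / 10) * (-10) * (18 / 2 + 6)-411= 1569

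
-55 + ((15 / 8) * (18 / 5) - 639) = -2749 / 4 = -687.25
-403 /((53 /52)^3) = -56665024 /148877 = -380.62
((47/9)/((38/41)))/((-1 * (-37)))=1927/12654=0.15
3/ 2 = 1.50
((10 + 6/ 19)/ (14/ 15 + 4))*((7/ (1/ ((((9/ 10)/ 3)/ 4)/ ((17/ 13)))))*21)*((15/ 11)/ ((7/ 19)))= 1805895/ 27676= 65.25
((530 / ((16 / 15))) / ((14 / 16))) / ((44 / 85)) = 337875 / 308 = 1097.00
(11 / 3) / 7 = 11 / 21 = 0.52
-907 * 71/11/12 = -64397/132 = -487.86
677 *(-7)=-4739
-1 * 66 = -66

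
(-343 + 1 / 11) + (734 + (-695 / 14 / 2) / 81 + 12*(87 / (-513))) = 184271873 / 474012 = 388.75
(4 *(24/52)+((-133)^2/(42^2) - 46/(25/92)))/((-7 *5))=263093/58500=4.50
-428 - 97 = -525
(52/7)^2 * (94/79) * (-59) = -14996384/3871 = -3874.03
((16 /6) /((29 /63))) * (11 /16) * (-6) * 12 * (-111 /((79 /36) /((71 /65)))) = 15843.82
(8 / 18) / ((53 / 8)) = 32 / 477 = 0.07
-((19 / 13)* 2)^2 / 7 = -1.22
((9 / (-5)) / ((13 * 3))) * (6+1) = -21 / 65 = -0.32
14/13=1.08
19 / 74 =0.26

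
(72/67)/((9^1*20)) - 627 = -210043/335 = -626.99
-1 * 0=0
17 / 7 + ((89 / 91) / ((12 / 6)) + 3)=1077 / 182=5.92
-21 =-21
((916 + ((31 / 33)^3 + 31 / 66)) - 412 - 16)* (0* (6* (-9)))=0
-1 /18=-0.06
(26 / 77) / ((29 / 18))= 468 / 2233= 0.21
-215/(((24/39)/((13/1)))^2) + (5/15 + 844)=-18259733/192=-95102.78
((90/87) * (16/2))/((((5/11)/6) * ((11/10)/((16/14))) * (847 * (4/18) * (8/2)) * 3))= 8640/171941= 0.05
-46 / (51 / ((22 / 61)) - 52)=-1012 / 1967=-0.51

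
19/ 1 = 19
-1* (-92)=92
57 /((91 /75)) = 4275 /91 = 46.98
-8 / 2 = -4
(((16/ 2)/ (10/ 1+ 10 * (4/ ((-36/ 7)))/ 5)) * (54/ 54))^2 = 324/ 361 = 0.90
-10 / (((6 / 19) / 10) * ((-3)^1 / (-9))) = -950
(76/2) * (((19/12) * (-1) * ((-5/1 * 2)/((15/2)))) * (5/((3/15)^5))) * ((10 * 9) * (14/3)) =1579375000/3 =526458333.33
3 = 3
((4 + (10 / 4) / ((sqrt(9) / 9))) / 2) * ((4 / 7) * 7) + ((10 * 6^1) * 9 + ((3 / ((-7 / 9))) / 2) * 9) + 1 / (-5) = 38181 / 70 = 545.44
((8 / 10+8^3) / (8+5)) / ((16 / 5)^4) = 80125 / 212992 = 0.38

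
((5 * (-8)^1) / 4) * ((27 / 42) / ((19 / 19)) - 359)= 25085 / 7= 3583.57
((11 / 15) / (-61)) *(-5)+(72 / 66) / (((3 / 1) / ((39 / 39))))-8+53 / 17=-152578 / 34221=-4.46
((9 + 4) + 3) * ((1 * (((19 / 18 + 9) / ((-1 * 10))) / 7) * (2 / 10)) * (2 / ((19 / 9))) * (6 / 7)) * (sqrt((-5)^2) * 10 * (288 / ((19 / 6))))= -30025728 / 17689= -1697.42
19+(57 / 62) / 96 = 37715 / 1984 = 19.01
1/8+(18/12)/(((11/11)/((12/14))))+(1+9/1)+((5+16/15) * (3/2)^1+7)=7703/280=27.51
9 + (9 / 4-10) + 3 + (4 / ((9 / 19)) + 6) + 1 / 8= 18.82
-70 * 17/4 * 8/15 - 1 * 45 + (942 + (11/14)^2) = 738.95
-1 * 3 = -3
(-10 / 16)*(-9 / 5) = 9 / 8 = 1.12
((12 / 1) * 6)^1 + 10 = 82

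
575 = 575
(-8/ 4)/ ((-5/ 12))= 24/ 5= 4.80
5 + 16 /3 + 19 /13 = 460 /39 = 11.79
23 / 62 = 0.37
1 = 1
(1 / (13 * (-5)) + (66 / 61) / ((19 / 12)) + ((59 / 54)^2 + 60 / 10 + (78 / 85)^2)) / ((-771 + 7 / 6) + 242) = -2762873191543 / 167551751595150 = -0.02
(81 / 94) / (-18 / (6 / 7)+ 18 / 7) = -189 / 4042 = -0.05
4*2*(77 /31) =616 /31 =19.87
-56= -56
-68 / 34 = -2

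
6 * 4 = 24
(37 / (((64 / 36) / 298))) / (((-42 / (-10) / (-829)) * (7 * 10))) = -13710831 / 784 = -17488.30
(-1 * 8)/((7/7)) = -8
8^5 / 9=32768 / 9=3640.89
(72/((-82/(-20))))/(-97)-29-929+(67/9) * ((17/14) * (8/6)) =-711160048/751653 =-946.13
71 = 71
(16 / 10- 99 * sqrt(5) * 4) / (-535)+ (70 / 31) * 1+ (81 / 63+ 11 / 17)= 396 * sqrt(5) / 535+ 41325988 / 9868075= 5.84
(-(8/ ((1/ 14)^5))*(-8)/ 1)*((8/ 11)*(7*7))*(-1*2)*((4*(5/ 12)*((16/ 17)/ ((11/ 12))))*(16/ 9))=-138167587962880/ 18513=-7463273805.59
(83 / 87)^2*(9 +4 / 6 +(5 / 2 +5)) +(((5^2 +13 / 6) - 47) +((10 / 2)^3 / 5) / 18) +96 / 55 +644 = 1605879829 / 2497770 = 642.93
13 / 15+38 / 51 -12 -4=-1223 / 85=-14.39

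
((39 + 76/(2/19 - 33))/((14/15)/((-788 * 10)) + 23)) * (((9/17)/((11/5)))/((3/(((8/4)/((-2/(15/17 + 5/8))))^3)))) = -0.44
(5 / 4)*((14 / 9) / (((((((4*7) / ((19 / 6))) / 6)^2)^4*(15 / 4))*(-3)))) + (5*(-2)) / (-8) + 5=13644606555359 / 2185854418944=6.24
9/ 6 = 3/ 2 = 1.50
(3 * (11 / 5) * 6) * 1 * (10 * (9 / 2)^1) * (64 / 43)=114048 / 43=2652.28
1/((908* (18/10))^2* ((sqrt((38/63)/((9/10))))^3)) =63* sqrt(665)/2381052032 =0.00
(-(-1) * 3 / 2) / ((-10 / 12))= -9 / 5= -1.80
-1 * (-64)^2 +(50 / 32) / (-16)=-1048601 / 256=-4096.10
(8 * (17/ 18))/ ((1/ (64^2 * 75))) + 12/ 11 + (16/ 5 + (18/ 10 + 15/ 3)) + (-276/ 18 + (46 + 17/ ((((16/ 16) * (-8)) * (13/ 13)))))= 612772063/ 264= 2321106.30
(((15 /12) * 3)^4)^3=129746337890625 /16777216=7733484.38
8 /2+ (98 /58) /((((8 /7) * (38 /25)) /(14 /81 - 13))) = -6053041 /714096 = -8.48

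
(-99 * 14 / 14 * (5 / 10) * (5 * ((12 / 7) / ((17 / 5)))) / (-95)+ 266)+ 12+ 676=2159964 / 2261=955.31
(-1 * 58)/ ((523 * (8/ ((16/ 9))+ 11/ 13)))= -1508/ 72697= -0.02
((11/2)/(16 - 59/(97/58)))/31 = -97/10540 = -0.01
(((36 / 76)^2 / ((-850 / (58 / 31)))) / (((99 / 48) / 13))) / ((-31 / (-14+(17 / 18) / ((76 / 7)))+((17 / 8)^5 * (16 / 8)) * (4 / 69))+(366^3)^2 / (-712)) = 77970692236050432 / 84559678409466082127015678464475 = 0.00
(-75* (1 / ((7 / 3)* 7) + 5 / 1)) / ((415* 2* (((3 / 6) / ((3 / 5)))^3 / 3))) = -241056 / 101675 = -2.37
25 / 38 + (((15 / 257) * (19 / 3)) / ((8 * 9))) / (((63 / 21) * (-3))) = 2079895 / 3164184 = 0.66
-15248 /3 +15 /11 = -167683 /33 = -5081.30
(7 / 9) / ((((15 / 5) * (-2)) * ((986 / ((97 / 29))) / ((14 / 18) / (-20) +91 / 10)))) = -1107449 / 277933680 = -0.00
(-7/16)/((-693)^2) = -1/1097712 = -0.00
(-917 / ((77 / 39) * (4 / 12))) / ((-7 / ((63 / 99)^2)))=107289 / 1331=80.61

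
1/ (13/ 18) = 18/ 13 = 1.38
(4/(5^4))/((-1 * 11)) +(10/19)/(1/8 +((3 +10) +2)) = 0.03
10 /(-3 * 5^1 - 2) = -10 /17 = -0.59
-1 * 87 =-87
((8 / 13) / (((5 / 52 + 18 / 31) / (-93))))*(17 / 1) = -1568352 / 1091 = -1437.54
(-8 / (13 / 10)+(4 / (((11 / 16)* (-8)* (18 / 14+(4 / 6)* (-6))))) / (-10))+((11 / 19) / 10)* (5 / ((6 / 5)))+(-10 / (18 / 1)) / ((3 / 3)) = -3176429 / 489060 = -6.49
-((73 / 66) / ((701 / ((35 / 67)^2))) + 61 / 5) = -12669419639 / 1038440370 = -12.20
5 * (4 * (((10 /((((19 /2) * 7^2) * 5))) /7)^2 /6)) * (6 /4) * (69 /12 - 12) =-500 /42471289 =-0.00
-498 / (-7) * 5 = 2490 / 7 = 355.71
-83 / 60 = -1.38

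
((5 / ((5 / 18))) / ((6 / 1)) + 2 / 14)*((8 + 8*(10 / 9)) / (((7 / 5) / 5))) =83600 / 441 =189.57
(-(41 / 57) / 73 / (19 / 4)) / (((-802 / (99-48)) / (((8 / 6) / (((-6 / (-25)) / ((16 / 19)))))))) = 1115200 / 1807051563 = 0.00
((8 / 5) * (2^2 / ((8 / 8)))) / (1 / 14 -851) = -448 / 59565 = -0.01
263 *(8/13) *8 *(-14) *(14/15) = -3299072/195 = -16918.32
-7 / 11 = -0.64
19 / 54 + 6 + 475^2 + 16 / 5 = 60921329 / 270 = 225634.55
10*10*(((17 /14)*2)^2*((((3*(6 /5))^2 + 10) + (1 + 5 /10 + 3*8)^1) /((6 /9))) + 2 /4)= 2103191 /49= 42922.27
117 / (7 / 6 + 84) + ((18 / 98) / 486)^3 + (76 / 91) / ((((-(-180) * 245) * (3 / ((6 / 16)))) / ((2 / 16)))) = 4830388182724967 / 3516136509412800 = 1.37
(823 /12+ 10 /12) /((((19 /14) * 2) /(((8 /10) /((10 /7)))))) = 40817 /2850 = 14.32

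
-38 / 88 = -19 / 44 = -0.43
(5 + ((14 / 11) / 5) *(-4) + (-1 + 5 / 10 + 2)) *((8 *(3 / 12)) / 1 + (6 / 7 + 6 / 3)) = 10251 / 385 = 26.63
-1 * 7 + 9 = 2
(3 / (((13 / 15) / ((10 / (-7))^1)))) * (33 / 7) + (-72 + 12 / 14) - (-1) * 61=-21311 / 637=-33.46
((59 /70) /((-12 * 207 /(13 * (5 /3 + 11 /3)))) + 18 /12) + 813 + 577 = 181462447 /130410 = 1391.48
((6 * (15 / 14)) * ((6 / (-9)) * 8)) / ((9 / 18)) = -480 / 7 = -68.57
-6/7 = -0.86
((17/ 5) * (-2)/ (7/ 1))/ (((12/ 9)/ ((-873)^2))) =-38868579/ 70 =-555265.41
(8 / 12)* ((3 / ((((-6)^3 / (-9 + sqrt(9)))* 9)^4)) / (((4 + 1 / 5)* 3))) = 5 / 347128758144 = 0.00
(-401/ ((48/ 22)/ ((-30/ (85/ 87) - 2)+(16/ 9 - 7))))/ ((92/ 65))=1663807145/ 337824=4925.07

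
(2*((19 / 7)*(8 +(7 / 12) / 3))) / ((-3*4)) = -5605 / 1512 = -3.71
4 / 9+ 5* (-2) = -86 / 9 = -9.56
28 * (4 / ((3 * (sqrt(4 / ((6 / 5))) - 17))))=-1904 / 857 - 112 * sqrt(30) / 2571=-2.46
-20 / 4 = -5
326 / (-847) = -326 / 847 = -0.38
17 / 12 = 1.42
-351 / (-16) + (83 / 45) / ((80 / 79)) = 21383 / 900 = 23.76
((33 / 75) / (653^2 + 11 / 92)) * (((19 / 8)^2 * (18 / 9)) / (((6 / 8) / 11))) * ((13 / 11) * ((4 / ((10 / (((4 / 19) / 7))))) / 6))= 124982 / 308933407125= 0.00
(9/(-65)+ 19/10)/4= 229/520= 0.44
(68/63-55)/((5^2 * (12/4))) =-3397/4725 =-0.72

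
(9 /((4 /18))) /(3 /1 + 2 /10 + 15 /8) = 1620 /203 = 7.98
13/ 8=1.62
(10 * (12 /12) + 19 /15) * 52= 8788 /15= 585.87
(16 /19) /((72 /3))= 2 /57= 0.04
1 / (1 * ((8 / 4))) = 1 / 2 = 0.50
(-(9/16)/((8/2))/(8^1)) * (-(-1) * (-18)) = 81/256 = 0.32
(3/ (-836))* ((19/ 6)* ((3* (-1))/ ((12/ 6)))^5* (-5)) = -1215/ 2816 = -0.43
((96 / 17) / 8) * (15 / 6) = 30 / 17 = 1.76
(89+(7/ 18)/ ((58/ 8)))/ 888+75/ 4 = 4368893/ 231768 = 18.85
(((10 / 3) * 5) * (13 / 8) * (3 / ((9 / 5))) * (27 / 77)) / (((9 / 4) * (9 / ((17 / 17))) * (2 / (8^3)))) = 416000 / 2079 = 200.10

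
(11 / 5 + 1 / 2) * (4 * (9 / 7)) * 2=27.77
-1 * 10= -10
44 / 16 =11 / 4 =2.75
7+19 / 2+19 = 71 / 2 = 35.50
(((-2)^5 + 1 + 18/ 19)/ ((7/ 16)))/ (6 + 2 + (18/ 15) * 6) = -4.52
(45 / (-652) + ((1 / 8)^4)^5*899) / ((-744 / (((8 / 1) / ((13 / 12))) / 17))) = 12970366926826881943 / 321870608043506476777472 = 0.00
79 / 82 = 0.96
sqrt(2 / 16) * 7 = 7 * sqrt(2) / 4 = 2.47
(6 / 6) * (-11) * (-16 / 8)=22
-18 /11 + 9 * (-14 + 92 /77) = -9000 /77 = -116.88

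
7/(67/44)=308/67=4.60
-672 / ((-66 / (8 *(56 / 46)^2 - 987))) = -57775312 / 5819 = -9928.74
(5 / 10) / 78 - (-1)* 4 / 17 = 641 / 2652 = 0.24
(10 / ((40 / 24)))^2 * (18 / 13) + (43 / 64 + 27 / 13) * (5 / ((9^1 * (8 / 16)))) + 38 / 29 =5885983 / 108576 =54.21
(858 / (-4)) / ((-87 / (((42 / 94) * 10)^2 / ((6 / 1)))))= 525525 / 64061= 8.20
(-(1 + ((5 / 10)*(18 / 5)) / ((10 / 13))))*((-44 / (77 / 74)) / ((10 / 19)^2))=2230619 / 4375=509.86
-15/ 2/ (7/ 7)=-15/ 2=-7.50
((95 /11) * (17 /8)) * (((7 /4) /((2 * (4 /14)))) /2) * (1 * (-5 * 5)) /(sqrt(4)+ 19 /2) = -1978375 /32384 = -61.09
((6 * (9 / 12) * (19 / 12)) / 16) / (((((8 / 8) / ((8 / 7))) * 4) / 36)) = 513 / 112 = 4.58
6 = 6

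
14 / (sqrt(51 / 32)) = 56 *sqrt(102) / 51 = 11.09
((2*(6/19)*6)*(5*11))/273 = 0.76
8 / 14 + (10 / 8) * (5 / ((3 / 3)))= 191 / 28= 6.82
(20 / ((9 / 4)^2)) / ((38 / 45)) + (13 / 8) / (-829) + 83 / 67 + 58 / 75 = 12705357139 / 1899570600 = 6.69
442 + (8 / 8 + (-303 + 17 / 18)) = 140.94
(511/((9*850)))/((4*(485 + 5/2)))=0.00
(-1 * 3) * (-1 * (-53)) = -159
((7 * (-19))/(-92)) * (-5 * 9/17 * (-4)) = 5985/391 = 15.31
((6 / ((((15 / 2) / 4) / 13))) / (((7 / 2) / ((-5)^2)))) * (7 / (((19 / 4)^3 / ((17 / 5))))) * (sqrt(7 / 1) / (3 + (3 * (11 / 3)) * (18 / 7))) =5.58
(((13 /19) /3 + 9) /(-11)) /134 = -263 /42009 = -0.01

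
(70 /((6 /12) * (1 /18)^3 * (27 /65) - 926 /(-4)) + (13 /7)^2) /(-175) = -1194902449 /55741967575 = -0.02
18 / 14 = 9 / 7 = 1.29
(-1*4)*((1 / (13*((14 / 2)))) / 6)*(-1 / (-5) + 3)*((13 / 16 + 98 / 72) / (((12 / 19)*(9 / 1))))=-5947 / 663390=-0.01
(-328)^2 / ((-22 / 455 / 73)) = -1786701280 / 11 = -162427389.09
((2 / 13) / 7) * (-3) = -6 / 91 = -0.07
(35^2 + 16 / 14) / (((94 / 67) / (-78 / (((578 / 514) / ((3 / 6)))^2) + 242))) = 21765054218433 / 109913636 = 198019.60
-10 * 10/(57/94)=-9400/57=-164.91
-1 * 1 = -1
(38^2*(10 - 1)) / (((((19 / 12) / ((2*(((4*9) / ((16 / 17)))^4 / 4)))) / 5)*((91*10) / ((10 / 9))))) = 156174665085 / 2912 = 53631409.71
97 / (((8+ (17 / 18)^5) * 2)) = 91644048 / 16536401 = 5.54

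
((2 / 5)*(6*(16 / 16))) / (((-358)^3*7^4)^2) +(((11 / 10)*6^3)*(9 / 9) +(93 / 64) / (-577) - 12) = 7898825956500154712076745923 / 35012917258548592909125440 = 225.60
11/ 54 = 0.20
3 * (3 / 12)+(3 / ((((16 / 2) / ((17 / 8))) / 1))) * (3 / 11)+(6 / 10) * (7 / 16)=4329 / 3520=1.23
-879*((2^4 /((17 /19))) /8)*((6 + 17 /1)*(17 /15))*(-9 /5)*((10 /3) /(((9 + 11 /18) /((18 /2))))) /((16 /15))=93341889 /346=269774.25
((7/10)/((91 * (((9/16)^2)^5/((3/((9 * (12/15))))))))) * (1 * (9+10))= 2611340115968/135984591639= 19.20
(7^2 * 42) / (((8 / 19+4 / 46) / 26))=3897166 / 37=105328.81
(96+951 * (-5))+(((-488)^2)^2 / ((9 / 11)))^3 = 242781684015251485584382806754864325 / 729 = 333033860103225631802994200000000.00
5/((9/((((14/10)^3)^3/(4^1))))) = 40353607/14062500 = 2.87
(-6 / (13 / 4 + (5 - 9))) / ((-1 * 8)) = -1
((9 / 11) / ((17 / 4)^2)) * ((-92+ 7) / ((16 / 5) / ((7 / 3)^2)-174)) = 0.02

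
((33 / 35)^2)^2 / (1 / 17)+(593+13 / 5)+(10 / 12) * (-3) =606.53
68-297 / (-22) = 163 / 2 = 81.50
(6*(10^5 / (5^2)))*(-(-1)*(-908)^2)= 19787136000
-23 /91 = -0.25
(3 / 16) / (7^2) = 3 / 784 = 0.00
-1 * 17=-17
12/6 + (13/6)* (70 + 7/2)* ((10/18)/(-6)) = -2753/216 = -12.75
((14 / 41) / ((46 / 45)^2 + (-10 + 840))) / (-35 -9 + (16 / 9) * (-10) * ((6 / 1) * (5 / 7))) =-297675 / 87074852572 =-0.00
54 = 54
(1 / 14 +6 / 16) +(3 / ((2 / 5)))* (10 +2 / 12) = 4295 / 56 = 76.70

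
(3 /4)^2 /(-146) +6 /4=3495 /2336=1.50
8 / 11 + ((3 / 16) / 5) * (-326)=-5059 / 440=-11.50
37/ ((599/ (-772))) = -28564/ 599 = -47.69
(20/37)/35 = 4/259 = 0.02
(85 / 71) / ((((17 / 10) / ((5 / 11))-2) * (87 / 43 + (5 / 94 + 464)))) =17178500 / 11636732937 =0.00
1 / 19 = 0.05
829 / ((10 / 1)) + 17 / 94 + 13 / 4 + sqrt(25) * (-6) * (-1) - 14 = 102.33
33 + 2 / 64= 33.03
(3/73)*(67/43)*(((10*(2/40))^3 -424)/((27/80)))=-2271970/28251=-80.42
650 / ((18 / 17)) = 5525 / 9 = 613.89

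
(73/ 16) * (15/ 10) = 6.84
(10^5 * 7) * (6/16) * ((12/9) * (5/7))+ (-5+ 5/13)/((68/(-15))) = 55250225/221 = 250001.02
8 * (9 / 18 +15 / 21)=68 / 7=9.71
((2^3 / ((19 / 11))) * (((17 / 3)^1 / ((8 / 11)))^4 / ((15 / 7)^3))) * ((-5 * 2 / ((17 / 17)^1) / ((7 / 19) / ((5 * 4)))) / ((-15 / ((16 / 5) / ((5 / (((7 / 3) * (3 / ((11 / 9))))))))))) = 419431019623 / 1822500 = 230140.48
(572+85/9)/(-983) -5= -49468/8847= -5.59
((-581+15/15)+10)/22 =-285/11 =-25.91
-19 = -19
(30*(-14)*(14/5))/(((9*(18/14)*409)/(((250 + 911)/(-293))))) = 117992/119837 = 0.98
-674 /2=-337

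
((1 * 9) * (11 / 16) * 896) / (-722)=-2772 / 361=-7.68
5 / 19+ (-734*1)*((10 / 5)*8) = -223131 / 19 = -11743.74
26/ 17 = 1.53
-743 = -743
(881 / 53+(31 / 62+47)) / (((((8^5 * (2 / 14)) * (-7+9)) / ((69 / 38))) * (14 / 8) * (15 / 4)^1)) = 156331 / 82493440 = 0.00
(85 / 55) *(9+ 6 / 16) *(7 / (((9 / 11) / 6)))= 2975 / 4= 743.75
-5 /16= -0.31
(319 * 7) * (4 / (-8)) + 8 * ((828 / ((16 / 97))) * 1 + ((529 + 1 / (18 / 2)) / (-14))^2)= 400618003 / 7938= 50468.38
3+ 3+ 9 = 15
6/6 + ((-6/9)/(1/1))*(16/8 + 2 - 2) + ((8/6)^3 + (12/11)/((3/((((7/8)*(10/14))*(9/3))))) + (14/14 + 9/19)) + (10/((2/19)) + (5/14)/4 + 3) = 32321875/316008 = 102.28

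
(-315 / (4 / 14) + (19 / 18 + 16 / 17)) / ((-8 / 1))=168377 / 1224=137.56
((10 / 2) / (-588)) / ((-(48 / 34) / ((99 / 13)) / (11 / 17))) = 605 / 20384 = 0.03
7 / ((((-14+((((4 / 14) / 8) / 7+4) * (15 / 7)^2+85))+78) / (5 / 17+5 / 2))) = 3193330 / 27329557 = 0.12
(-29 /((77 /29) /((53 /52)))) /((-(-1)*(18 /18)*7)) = -44573 /28028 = -1.59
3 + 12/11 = 45/11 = 4.09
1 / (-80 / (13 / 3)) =-13 / 240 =-0.05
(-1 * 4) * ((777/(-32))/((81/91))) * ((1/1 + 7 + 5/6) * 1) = 1249157/1296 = 963.86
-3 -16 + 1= -18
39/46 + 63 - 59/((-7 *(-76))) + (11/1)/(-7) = 760657/12236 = 62.17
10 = 10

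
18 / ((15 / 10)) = 12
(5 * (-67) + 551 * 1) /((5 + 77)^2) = 54 /1681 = 0.03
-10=-10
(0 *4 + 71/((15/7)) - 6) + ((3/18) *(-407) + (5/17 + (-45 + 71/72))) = -84.42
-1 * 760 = -760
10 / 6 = 5 / 3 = 1.67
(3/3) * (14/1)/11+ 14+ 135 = 1653/11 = 150.27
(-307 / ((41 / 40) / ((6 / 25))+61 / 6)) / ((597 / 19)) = -93328 / 137907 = -0.68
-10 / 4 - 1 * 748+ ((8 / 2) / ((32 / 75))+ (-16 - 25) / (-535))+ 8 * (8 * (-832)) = -231073127 / 4280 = -53989.05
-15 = -15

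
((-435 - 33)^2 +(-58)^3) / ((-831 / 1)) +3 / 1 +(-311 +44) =-243296 / 831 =-292.77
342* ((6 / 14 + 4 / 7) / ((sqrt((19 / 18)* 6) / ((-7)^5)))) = -302526* sqrt(57) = -2284021.21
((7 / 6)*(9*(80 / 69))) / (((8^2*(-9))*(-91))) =5 / 21528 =0.00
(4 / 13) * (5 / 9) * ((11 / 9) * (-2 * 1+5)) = 220 / 351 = 0.63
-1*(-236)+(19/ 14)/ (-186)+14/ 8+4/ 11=3410159/ 14322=238.11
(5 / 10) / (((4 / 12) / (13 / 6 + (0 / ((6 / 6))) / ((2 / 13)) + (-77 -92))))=-1001 / 4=-250.25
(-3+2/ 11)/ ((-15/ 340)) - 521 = -15085/ 33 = -457.12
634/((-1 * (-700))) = 317/350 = 0.91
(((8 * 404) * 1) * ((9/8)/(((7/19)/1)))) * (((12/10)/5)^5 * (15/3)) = 537197184/13671875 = 39.29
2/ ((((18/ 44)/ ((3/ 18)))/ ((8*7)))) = 1232/ 27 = 45.63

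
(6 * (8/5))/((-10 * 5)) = -24/125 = -0.19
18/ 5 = 3.60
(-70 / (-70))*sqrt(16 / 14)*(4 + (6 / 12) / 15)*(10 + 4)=242*sqrt(14) / 15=60.37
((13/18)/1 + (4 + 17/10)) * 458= 132362/45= 2941.38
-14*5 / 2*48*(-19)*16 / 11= 510720 / 11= 46429.09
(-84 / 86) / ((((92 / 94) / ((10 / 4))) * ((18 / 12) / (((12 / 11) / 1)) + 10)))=-2820 / 12857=-0.22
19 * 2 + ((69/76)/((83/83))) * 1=2957/76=38.91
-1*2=-2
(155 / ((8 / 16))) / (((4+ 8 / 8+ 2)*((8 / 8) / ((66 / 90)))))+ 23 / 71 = 48905 / 1491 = 32.80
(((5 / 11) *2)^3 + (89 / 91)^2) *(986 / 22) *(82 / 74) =380486500263 / 4485958477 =84.82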